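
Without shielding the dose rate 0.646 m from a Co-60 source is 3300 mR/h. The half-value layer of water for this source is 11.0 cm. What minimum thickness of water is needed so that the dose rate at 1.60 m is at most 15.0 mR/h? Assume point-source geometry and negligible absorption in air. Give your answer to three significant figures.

At 1.60 m, distance alone gives (0.646/1.60)² = 0.1630, so 3300 × 0.1630 = 537.9 mR/h.
Further attenuation needed: 537.9/15.0 = 35.86.
n = log₂(35.86) = 5.164 half-value layers.
Thickness = 5.164 × 11.0 cm = 56.80 cm.

56.8 cm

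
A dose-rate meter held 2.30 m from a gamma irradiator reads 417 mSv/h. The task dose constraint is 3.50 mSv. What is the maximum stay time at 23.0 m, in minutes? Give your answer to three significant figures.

50.4 min

Since intensity falls as 1/r², rate at 23.0 m:
417 × (2.30/23.0)² = 417 × 0.01000 = 4.170 mSv/h.
Stay time = 3.50 mSv ÷ 4.170 mSv/h = 0.8393 h = 50.36 min.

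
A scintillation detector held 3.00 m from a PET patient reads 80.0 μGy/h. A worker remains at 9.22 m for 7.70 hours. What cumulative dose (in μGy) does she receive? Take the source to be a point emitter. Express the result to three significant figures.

65.2 μGy

Intensity scales as (d₁/d₂)², so rate at 9.22 m:
(3.00/9.22)² = 0.1059, so 80.0 × 0.1059 = 8.472 μGy/h.
Dose = rate × time = 8.472 μGy/h × 7.700 h = 65.23 μGy.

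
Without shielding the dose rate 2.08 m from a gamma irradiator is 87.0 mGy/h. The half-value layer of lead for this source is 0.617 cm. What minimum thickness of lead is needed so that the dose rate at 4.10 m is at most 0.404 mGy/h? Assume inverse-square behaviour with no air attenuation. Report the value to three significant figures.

At 4.10 m, distance alone gives 87.0 × (2.08/4.10)² = 87.0 × 0.2574 = 22.39 mGy/h.
Further attenuation needed: 22.39/0.404 = 55.42.
n = log₂(55.42) = 5.792 half-value layers.
Thickness = 5.792 × 0.617 cm = 3.574 cm.

3.57 cm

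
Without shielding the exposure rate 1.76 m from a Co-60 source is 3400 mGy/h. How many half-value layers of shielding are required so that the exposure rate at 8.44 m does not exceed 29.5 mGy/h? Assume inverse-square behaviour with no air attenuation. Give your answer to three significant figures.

At 8.44 m, distance alone gives (1.76/8.44)² = 0.04349, so 3400 × 0.04349 = 147.9 mGy/h.
Further attenuation needed: 147.9/29.5 = 5.014.
n = log₂(5.014) = 2.326 half-value layers.

2.33 half-value layers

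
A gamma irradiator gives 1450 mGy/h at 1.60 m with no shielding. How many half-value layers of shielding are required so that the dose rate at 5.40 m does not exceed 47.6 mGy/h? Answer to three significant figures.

1.42 half-value layers

At 5.40 m, distance alone gives 1450 × (1.60/5.40)² = 1450 × 0.08779 = 127.3 mGy/h.
Further attenuation needed: 127.3/47.6 = 2.674.
n = log₂(2.674) = 1.419 half-value layers.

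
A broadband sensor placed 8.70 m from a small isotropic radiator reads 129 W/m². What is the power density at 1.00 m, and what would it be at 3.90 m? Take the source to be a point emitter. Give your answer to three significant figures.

9760 W/m²; 642 W/m²

Using I₁d₁² = I₂d₂²,
At 1.00 m: 129 × (8.70/1.00)² = 129 × 75.69 = 9764 W/m²
At 3.90 m: 9764 × (1.00/3.90)² = 9764 × 0.06575 = 642.0 W/m².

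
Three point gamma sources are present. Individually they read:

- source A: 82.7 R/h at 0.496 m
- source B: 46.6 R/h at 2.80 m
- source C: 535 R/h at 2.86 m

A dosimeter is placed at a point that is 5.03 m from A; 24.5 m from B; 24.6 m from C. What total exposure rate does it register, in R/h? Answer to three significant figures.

Each source contributes Iᵢ·(dᵢ/rᵢ)²; contributions add.
A: 82.7 × (0.496/5.03)² = 0.8041 R/h
B: 46.6 × (2.80/24.5)² = 0.6087 R/h
C: 535 × (2.86/24.6)² = 7.231 R/h
Total = 0.8041 + 0.6087 + 7.231 = 8.644 R/h.

8.64 R/h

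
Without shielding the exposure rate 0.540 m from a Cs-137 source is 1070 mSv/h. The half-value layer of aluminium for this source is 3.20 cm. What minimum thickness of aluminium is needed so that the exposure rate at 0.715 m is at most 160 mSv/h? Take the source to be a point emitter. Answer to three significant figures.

6.18 cm

At 0.715 m, distance alone gives 1070 × (0.540/0.715)² = 1070 × 0.5704 = 610.3 mSv/h.
Further attenuation needed: 610.3/160 = 3.814.
n = log₂(3.814) = 1.931 half-value layers.
Thickness = 1.931 × 3.20 cm = 6.179 cm.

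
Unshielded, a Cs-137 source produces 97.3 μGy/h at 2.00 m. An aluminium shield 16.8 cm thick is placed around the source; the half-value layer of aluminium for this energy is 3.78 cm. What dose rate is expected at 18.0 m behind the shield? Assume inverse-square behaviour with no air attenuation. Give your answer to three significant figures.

0.0552 μGy/h

Distance alone: (2.00/18.0)² = 0.01235, so 97.3 × 0.01235 = 1.202 μGy/h.
Shield: 16.8/3.78 = 4.444 half-value layers → attenuation 2^(−4.444) = 0.04594.
Combined: 1.202 × 0.04594 = 0.05522 μGy/h.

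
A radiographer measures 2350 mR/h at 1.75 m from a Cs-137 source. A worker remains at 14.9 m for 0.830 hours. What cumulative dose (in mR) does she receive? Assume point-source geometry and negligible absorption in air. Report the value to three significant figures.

By the inverse-square law, rate at 14.9 m:
2350 × (1.75/14.9)² = 2350 × 0.01379 = 32.41 mR/h.
Dose = rate × time = 32.41 mR/h × 0.8300 h = 26.90 mR.

26.9 mR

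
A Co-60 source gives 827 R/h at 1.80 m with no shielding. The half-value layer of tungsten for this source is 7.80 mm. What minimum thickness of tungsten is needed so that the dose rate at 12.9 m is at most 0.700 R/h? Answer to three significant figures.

35.3 mm

At 12.9 m, distance alone gives 827 × (1.80/12.9)² = 827 × 0.01947 = 16.10 R/h.
Further attenuation needed: 16.10/0.700 = 23.00.
n = log₂(23.00) = 4.524 half-value layers.
Thickness = 4.524 × 7.80 mm = 35.29 mm.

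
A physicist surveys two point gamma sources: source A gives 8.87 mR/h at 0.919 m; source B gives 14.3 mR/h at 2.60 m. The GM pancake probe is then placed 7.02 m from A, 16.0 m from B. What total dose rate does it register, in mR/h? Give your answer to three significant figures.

0.530 mR/h

Each source contributes Iᵢ·(dᵢ/rᵢ)²; contributions add.
A: 8.87 × (0.919/7.02)² = 0.1520 mR/h
B: 14.3 × (2.60/16.0)² = 0.3776 mR/h
Total = 0.1520 + 0.3776 = 0.5296 mR/h.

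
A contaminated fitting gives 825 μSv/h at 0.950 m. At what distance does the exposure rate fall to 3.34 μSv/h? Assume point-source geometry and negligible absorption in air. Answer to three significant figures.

14.9 m

Intensity scales as (d₁/d₂)², so d₂ = d₁·√(I₁/I₂).
I₁/I₂ = 825/3.34 = 247.0, so d₂ = 0.950 × √247.0 = 14.93 m.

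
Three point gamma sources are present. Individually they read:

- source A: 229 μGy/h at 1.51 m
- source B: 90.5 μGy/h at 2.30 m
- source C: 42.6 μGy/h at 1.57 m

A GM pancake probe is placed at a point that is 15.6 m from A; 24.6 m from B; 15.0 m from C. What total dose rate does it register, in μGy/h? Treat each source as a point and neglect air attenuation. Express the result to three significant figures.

3.40 μGy/h

Each source contributes Iᵢ·(dᵢ/rᵢ)²; contributions add.
A: 229 × (1.51/15.6)² = 2.146 μGy/h
B: 90.5 × (2.30/24.6)² = 0.7911 μGy/h
C: 42.6 × (1.57/15.0)² = 0.4667 μGy/h
Total = 2.146 + 0.7911 + 0.4667 = 3.404 μGy/h.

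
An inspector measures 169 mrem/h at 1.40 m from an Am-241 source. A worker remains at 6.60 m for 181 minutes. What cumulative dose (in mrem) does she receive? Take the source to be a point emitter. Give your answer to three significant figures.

Intensity scales as (d₁/d₂)², so rate at 6.60 m:
169 × (1.40/6.60)² = 169 × 0.04500 = 7.605 mrem/h.
Dose = rate × time = 7.605 mrem/h × 3.017 h = 22.94 mrem.

22.9 mrem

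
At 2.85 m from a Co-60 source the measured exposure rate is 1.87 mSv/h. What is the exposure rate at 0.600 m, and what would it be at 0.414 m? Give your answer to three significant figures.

42.2 mSv/h; 88.6 mSv/h

Since intensity falls as 1/r²,
At 0.600 m: 1.87 × (2.85/0.600)² = 1.87 × 22.56 = 42.19 mSv/h
At 0.414 m: (0.600/0.414)² = 2.100, so 42.19 × 2.100 = 88.60 mSv/h.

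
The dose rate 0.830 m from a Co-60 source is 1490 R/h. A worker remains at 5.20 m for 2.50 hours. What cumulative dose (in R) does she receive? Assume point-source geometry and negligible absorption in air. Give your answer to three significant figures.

94.9 R

By the inverse-square law, rate at 5.20 m:
(0.830/5.20)² = 0.02548, so 1490 × 0.02548 = 37.97 R/h.
Dose = rate × time = 37.97 R/h × 2.500 h = 94.92 R.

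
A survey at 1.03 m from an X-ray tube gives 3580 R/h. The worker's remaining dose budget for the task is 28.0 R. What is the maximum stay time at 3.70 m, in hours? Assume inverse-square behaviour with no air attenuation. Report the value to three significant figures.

By the inverse-square law, rate at 3.70 m:
3580 × (1.03/3.70)² = 3580 × 0.07749 = 277.4 R/h.
Stay time = 28.0 R ÷ 277.4 R/h = 0.1009 h.

0.101 h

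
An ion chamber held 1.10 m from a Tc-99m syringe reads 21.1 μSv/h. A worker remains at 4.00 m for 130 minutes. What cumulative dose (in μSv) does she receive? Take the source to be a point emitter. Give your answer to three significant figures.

3.46 μSv

Since intensity falls as 1/r², rate at 4.00 m:
21.1 × (1.10/4.00)² = 21.1 × 0.07563 = 1.596 μSv/h.
Dose = rate × time = 1.596 μSv/h × 2.167 h = 3.459 μSv.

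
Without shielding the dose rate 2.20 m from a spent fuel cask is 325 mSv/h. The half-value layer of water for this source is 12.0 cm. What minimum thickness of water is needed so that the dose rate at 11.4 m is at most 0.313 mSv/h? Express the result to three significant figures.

At 11.4 m, distance alone gives 325 × (2.20/11.4)² = 325 × 0.03724 = 12.10 mSv/h.
Further attenuation needed: 12.10/0.313 = 38.66.
n = log₂(38.66) = 5.273 half-value layers.
Thickness = 5.273 × 12.0 cm = 63.28 cm.

63.3 cm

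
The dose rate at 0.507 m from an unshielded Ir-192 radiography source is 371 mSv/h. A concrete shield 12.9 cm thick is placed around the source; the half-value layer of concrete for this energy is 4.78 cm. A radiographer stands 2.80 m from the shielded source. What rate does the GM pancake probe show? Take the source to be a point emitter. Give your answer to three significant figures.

Distance alone: 371 × (0.507/2.80)² = 371 × 0.03279 = 12.17 mSv/h.
Shield: 12.9/4.78 = 2.699 half-value layers → attenuation 2^(−2.699) = 0.1540.
Combined: 12.17 × 0.1540 = 1.874 mSv/h.

1.87 mSv/h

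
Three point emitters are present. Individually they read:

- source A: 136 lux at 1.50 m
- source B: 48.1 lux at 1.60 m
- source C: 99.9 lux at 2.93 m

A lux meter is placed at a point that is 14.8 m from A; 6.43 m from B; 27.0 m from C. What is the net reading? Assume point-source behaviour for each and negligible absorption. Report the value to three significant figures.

5.55 lux

By superposition, sum each source's inverse-square contribution:
A: 136 × (1.50/14.8)² = 1.397 lux
B: 48.1 × (1.60/6.43)² = 2.978 lux
C: 99.9 × (2.93/27.0)² = 1.176 lux
Total = 1.397 + 2.978 + 1.176 = 5.551 lux.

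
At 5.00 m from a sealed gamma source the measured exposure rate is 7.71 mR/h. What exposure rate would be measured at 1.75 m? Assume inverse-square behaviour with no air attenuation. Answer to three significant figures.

Intensity scales as (d₁/d₂)², so scaling from 5.00 m to 1.75 m:
(5.00/1.75)² = 8.163, so 7.71 × 8.163 = 62.94 mR/h.

62.9 mR/h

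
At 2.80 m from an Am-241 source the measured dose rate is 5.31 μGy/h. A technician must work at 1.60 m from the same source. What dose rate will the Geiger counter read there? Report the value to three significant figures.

16.3 μGy/h

By the inverse-square law, scaling from 2.80 m to 1.60 m:
(2.80/1.60)² = 3.062, so 5.31 × 3.062 = 16.26 μGy/h.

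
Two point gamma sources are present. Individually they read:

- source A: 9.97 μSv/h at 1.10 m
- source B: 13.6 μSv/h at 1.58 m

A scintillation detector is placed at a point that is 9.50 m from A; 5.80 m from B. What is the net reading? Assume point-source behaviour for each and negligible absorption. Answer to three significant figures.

1.14 μSv/h

By superposition, sum each source's inverse-square contribution:
A: 9.97 × (1.10/9.50)² = 0.1337 μSv/h
B: 13.6 × (1.58/5.80)² = 1.009 μSv/h
Total = 0.1337 + 1.009 = 1.143 μSv/h.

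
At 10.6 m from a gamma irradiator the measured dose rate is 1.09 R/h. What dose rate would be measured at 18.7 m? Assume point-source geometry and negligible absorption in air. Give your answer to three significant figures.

0.350 R/h

Since intensity falls as 1/r², scaling from 10.6 m to 18.7 m:
1.09 × (10.6/18.7)² = 1.09 × 0.3213 = 0.3502 R/h.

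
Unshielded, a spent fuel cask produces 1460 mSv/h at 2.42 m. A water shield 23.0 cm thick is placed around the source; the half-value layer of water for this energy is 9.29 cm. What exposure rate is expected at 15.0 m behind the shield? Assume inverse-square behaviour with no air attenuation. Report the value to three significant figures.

Distance alone: (2.42/15.0)² = 0.02603, so 1460 × 0.02603 = 38.00 mSv/h.
Shield: 23.0/9.29 = 2.476 half-value layers → attenuation 2^(−2.476) = 0.1797.
Combined: 38.00 × 0.1797 = 6.829 mSv/h.

6.83 mSv/h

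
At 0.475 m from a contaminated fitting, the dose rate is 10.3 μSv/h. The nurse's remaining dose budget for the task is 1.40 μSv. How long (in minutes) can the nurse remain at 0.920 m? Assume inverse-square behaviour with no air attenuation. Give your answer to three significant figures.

30.6 min

Using I₁d₁² = I₂d₂², rate at 0.920 m:
10.3 × (0.475/0.920)² = 10.3 × 0.2666 = 2.746 μSv/h.
Stay time = 1.40 μSv ÷ 2.746 μSv/h = 0.5098 h = 30.59 min.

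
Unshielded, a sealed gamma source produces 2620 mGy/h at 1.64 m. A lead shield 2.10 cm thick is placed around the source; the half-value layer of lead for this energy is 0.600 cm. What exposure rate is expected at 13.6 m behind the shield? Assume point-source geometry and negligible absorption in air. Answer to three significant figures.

3.37 mGy/h

Distance alone: 2620 × (1.64/13.6)² = 2620 × 0.01454 = 38.09 mGy/h.
Shield: 2.10/0.600 = 3.500 half-value layers → attenuation 2^(−3.500) = 0.08839.
Combined: 38.09 × 0.08839 = 3.367 mGy/h.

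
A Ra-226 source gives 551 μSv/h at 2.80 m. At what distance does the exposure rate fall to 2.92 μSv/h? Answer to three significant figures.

By the inverse-square law, d₂ = d₁·√(I₁/I₂).
I₁/I₂ = 551/2.92 = 188.7, so d₂ = 2.80 × √188.7 = 38.46 m.

38.5 m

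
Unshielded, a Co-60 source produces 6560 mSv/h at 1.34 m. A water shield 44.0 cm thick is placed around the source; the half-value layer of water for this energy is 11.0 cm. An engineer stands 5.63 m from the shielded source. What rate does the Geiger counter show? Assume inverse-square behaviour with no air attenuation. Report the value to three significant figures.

Distance alone: 6560 × (1.34/5.63)² = 6560 × 0.05665 = 371.6 mSv/h.
Shield: 44.0/11.0 = 4.000 half-value layers → attenuation 2^(−4.000) = 0.06250.
Combined: 371.6 × 0.06250 = 23.23 mSv/h.

23.2 mSv/h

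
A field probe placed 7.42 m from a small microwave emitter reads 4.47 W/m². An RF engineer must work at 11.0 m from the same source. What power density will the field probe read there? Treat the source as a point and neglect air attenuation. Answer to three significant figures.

2.03 W/m²

Applying the 1/r² law, scaling from 7.42 m to 11.0 m:
4.47 × (7.42/11.0)² = 4.47 × 0.4550 = 2.034 W/m².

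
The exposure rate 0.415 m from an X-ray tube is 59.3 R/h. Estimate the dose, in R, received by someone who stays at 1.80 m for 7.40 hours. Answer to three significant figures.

23.3 R

Applying the 1/r² law, rate at 1.80 m:
(0.415/1.80)² = 0.05316, so 59.3 × 0.05316 = 3.152 R/h.
Dose = rate × time = 3.152 R/h × 7.400 h = 23.32 R.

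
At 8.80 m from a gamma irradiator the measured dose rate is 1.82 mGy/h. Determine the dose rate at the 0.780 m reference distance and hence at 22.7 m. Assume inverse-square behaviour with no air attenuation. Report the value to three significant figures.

232 mGy/h; 0.274 mGy/h

Intensity scales as (d₁/d₂)², so
At 0.780 m: 1.82 × (8.80/0.780)² = 1.82 × 127.3 = 231.7 mGy/h
At 22.7 m: 231.7 × (0.780/22.7)² = 231.7 × 0.001181 = 0.2736 mGy/h.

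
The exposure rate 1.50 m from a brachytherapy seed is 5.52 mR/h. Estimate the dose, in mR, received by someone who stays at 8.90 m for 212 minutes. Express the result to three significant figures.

Intensity scales as (d₁/d₂)², so rate at 8.90 m:
(1.50/8.90)² = 0.02841, so 5.52 × 0.02841 = 0.1568 mR/h.
Dose = rate × time = 0.1568 mR/h × 3.533 h = 0.5540 mR.

0.554 mR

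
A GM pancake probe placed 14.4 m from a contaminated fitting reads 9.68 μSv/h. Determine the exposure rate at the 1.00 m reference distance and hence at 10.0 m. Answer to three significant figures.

By the inverse-square law,
At 1.00 m: 9.68 × (14.4/1.00)² = 9.68 × 207.4 = 2008 μSv/h
At 10.0 m: 2008 × (1.00/10.0)² = 2008 × 0.01000 = 20.08 μSv/h.

2010 μSv/h; 20.1 μSv/h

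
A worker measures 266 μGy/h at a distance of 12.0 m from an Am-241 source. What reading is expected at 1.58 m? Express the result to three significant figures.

Intensity scales as (d₁/d₂)², so the rate at 1.58 m is
(12.0/1.58)² = 57.68, so 266 × 57.68 = 15340 μGy/h.

15300 μGy/h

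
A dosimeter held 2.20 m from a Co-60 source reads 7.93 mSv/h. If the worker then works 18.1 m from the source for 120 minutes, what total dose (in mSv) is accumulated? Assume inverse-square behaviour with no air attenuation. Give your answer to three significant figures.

Intensity scales as (d₁/d₂)², so rate at 18.1 m:
7.93 × (2.20/18.1)² = 7.93 × 0.01477 = 0.1171 mSv/h.
Dose = rate × time = 0.1171 mSv/h × 2.000 h = 0.2342 mSv.

0.234 mSv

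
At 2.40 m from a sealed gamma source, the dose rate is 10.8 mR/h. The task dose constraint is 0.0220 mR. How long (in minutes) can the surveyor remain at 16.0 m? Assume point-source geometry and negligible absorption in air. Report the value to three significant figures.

5.43 min

Using I₁d₁² = I₂d₂², rate at 16.0 m:
(2.40/16.0)² = 0.02250, so 10.8 × 0.02250 = 0.2430 mR/h.
Stay time = 0.0220 mR ÷ 0.2430 mR/h = 0.09053 h = 5.432 min.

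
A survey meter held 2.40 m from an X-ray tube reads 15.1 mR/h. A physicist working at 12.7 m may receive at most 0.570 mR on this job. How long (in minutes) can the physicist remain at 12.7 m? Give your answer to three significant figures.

63.4 min

Applying the 1/r² law, rate at 12.7 m:
15.1 × (2.40/12.7)² = 15.1 × 0.03571 = 0.5392 mR/h.
Stay time = 0.570 mR ÷ 0.5392 mR/h = 1.057 h = 63.42 min.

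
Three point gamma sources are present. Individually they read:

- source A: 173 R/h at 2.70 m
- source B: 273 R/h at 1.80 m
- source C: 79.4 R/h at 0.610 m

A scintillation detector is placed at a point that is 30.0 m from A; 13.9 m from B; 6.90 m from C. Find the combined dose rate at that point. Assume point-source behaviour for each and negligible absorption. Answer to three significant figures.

By superposition, sum each source's inverse-square contribution:
A: 173 × (2.70/30.0)² = 1.401 R/h
B: 273 × (1.80/13.9)² = 4.578 R/h
C: 79.4 × (0.610/6.90)² = 0.6206 R/h
Total = 1.401 + 4.578 + 0.6206 = 6.600 R/h.

6.60 R/h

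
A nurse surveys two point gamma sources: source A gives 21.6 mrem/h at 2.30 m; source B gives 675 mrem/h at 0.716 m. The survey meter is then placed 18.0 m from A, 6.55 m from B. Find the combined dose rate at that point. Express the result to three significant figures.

Each source contributes Iᵢ·(dᵢ/rᵢ)²; contributions add.
A: 21.6 × (2.30/18.0)² = 0.3527 mrem/h
B: 675 × (0.716/6.55)² = 8.066 mrem/h
Total = 0.3527 + 8.066 = 8.419 mrem/h.

8.42 mrem/h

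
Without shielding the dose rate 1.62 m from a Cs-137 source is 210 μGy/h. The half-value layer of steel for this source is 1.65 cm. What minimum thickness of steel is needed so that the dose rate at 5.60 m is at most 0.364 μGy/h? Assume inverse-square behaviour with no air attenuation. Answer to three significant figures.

At 5.60 m, distance alone gives (1.62/5.60)² = 0.08369, so 210 × 0.08369 = 17.57 μGy/h.
Further attenuation needed: 17.57/0.364 = 48.27.
n = log₂(48.27) = 5.593 half-value layers.
Thickness = 5.593 × 1.65 cm = 9.228 cm.

9.23 cm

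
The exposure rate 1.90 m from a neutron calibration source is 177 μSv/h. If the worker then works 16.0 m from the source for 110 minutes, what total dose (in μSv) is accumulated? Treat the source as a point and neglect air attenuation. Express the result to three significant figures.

Since intensity falls as 1/r², rate at 16.0 m:
177 × (1.90/16.0)² = 177 × 0.01410 = 2.496 μSv/h.
Dose = rate × time = 2.496 μSv/h × 1.833 h = 4.575 μSv.

4.58 μSv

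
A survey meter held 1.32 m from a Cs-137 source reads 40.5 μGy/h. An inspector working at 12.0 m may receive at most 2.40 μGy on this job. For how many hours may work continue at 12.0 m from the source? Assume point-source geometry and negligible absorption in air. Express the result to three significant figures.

4.90 h

By the inverse-square law, rate at 12.0 m:
40.5 × (1.32/12.0)² = 40.5 × 0.01210 = 0.4900 μGy/h.
Stay time = 2.40 μGy ÷ 0.4900 μGy/h = 4.898 h.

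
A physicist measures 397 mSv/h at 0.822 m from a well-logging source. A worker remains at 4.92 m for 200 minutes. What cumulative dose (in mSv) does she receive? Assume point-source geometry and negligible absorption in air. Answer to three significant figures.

By the inverse-square law, rate at 4.92 m:
(0.822/4.92)² = 0.02791, so 397 × 0.02791 = 11.08 mSv/h.
Dose = rate × time = 11.08 mSv/h × 3.333 h = 36.93 mSv.

36.9 mSv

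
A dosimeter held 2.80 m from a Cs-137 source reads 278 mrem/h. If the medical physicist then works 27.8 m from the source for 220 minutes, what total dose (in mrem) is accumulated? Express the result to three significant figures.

Applying the 1/r² law, rate at 27.8 m:
(2.80/27.8)² = 0.01014, so 278 × 0.01014 = 2.819 mrem/h.
Dose = rate × time = 2.819 mrem/h × 3.667 h = 10.34 mrem.

10.3 mrem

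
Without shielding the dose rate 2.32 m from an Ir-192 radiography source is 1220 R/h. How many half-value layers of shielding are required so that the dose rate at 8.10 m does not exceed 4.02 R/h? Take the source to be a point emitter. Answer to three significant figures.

4.64 half-value layers

At 8.10 m, distance alone gives (2.32/8.10)² = 0.08204, so 1220 × 0.08204 = 100.1 R/h.
Further attenuation needed: 100.1/4.02 = 24.90.
n = log₂(24.90) = 4.638 half-value layers.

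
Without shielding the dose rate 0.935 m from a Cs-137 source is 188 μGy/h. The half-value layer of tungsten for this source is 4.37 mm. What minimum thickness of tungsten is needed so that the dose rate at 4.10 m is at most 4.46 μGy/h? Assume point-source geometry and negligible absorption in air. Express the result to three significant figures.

At 4.10 m, distance alone gives (0.935/4.10)² = 0.05201, so 188 × 0.05201 = 9.778 μGy/h.
Further attenuation needed: 9.778/4.46 = 2.192.
n = log₂(2.192) = 1.132 half-value layers.
Thickness = 1.132 × 4.37 mm = 4.947 mm.

4.95 mm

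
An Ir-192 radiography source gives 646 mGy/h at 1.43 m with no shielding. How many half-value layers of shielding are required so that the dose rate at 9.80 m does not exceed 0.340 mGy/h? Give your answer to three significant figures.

5.34 half-value layers

At 9.80 m, distance alone gives 646 × (1.43/9.80)² = 646 × 0.02129 = 13.75 mGy/h.
Further attenuation needed: 13.75/0.340 = 40.44.
n = log₂(40.44) = 5.338 half-value layers.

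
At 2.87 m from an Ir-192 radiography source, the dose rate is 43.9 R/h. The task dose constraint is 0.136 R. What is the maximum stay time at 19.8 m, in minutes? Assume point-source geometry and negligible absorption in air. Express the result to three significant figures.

8.85 min

Applying the 1/r² law, rate at 19.8 m:
43.9 × (2.87/19.8)² = 43.9 × 0.02101 = 0.9223 R/h.
Stay time = 0.136 R ÷ 0.9223 R/h = 0.1475 h = 8.850 min.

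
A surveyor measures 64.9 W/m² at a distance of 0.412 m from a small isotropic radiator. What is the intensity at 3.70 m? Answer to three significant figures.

0.805 W/m²

Using I₁d₁² = I₂d₂², the rate at 3.70 m is
(0.412/3.70)² = 0.01240, so 64.9 × 0.01240 = 0.8048 W/m².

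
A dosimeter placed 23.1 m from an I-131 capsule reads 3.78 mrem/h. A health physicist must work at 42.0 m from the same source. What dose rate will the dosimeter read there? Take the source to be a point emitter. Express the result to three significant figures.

1.14 mrem/h

By the inverse-square law, scaling from 23.1 m to 42.0 m:
(23.1/42.0)² = 0.3025, so 3.78 × 0.3025 = 1.143 mrem/h.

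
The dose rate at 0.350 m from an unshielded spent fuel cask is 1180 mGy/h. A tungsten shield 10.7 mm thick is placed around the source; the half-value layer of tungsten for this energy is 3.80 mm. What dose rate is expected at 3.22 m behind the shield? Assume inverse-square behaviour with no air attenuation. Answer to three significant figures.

1.98 mGy/h

Distance alone: 1180 × (0.350/3.22)² = 1180 × 0.01181 = 13.94 mGy/h.
Shield: 10.7/3.80 = 2.816 half-value layers → attenuation 2^(−2.816) = 0.1420.
Combined: 13.94 × 0.1420 = 1.979 mGy/h.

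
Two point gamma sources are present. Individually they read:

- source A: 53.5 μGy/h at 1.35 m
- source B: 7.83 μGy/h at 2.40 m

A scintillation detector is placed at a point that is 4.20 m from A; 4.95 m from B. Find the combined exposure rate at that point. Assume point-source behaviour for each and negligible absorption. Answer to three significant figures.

7.37 μGy/h

Each source contributes Iᵢ·(dᵢ/rᵢ)²; contributions add.
A: 53.5 × (1.35/4.20)² = 5.527 μGy/h
B: 7.83 × (2.40/4.95)² = 1.841 μGy/h
Total = 5.527 + 1.841 = 7.368 μGy/h.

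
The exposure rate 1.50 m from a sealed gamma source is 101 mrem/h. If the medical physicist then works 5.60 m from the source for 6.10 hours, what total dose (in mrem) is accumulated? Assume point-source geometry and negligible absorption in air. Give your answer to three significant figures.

By the inverse-square law, rate at 5.60 m:
(1.50/5.60)² = 0.07175, so 101 × 0.07175 = 7.247 mrem/h.
Dose = rate × time = 7.247 mrem/h × 6.100 h = 44.21 mrem.

44.2 mrem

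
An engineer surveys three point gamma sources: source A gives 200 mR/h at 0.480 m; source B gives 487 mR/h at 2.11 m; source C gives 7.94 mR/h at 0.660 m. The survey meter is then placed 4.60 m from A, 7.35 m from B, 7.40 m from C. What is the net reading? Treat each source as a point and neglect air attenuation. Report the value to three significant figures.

42.4 mR/h

By superposition, sum each source's inverse-square contribution:
A: 200 × (0.480/4.60)² = 2.178 mR/h
B: 487 × (2.11/7.35)² = 40.13 mR/h
C: 7.94 × (0.660/7.40)² = 0.06316 mR/h
Total = 2.178 + 40.13 + 0.06316 = 42.37 mR/h.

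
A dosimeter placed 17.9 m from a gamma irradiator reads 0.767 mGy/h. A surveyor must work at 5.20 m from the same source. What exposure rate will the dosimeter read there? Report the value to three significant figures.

By the inverse-square law, scaling from 17.9 m to 5.20 m:
(17.9/5.20)² = 11.85, so 0.767 × 11.85 = 9.089 mGy/h.

9.09 mGy/h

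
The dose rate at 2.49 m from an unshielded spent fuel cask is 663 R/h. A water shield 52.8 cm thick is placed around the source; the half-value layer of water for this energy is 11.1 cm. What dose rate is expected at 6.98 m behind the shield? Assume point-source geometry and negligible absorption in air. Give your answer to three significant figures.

3.12 R/h

Distance alone: 663 × (2.49/6.98)² = 663 × 0.1273 = 84.40 R/h.
Shield: 52.8/11.1 = 4.757 half-value layers → attenuation 2^(−4.757) = 0.03698.
Combined: 84.40 × 0.03698 = 3.121 R/h.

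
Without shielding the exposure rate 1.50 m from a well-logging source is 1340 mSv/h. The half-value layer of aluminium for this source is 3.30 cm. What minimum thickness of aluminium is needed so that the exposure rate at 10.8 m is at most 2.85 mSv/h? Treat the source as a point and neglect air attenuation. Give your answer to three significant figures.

10.5 cm

At 10.8 m, distance alone gives (1.50/10.8)² = 0.01929, so 1340 × 0.01929 = 25.85 mSv/h.
Further attenuation needed: 25.85/2.85 = 9.070.
n = log₂(9.070) = 3.181 half-value layers.
Thickness = 3.181 × 3.30 cm = 10.50 cm.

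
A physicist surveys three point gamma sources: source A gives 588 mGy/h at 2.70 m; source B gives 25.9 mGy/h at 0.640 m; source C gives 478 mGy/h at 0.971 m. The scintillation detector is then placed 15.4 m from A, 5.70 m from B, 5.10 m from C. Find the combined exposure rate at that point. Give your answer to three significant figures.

Each source contributes Iᵢ·(dᵢ/rᵢ)²; contributions add.
A: 588 × (2.70/15.4)² = 18.07 mGy/h
B: 25.9 × (0.640/5.70)² = 0.3265 mGy/h
C: 478 × (0.971/5.10)² = 17.33 mGy/h
Total = 18.07 + 0.3265 + 17.33 = 35.73 mGy/h.

35.7 mGy/h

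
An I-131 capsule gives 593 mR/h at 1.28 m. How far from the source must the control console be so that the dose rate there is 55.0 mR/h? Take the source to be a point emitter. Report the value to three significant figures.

4.20 m

By the inverse-square law, d₂ = d₁·√(I₁/I₂).
I₁/I₂ = 593/55.0 = 10.78, so d₂ = 1.28 × √10.78 = 4.203 m.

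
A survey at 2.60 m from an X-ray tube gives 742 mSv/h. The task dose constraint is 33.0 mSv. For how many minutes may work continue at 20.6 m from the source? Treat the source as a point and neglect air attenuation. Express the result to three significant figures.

168 min

Since intensity falls as 1/r², rate at 20.6 m:
(2.60/20.6)² = 0.01593, so 742 × 0.01593 = 11.82 mSv/h.
Stay time = 33.0 mSv ÷ 11.82 mSv/h = 2.792 h = 167.5 min.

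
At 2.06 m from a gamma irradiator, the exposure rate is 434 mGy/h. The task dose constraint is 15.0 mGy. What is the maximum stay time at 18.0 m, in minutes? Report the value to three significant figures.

158 min

Intensity scales as (d₁/d₂)², so rate at 18.0 m:
(2.06/18.0)² = 0.01310, so 434 × 0.01310 = 5.685 mGy/h.
Stay time = 15.0 mGy ÷ 5.685 mGy/h = 2.639 h = 158.3 min.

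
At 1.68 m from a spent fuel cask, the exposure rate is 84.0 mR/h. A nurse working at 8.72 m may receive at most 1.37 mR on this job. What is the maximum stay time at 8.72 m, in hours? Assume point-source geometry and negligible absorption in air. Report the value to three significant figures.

0.439 h

Using I₁d₁² = I₂d₂², rate at 8.72 m:
84.0 × (1.68/8.72)² = 84.0 × 0.03712 = 3.118 mR/h.
Stay time = 1.37 mR ÷ 3.118 mR/h = 0.4394 h.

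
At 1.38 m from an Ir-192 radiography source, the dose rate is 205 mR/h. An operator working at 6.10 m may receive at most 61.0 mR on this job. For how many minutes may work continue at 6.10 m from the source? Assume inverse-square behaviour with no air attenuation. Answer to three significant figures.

Applying the 1/r² law, rate at 6.10 m:
(1.38/6.10)² = 0.05118, so 205 × 0.05118 = 10.49 mR/h.
Stay time = 61.0 mR ÷ 10.49 mR/h = 5.815 h = 348.9 min.

349 min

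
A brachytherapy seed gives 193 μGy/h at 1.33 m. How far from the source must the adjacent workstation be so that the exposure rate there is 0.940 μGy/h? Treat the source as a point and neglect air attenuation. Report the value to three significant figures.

19.1 m

Since intensity falls as 1/r², d₂ = d₁·√(I₁/I₂).
I₁/I₂ = 193/0.940 = 205.3, so d₂ = 1.33 × √205.3 = 19.06 m.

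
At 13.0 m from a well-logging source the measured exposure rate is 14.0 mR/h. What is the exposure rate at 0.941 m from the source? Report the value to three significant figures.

2670 mR/h

Using I₁d₁² = I₂d₂², scaling from 13.0 m to 0.941 m:
(13.0/0.941)² = 190.9, so 14.0 × 190.9 = 2673 mR/h.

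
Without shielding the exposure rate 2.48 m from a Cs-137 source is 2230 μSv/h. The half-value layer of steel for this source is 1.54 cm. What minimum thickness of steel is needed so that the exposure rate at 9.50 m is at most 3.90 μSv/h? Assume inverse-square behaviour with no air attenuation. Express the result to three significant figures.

8.14 cm

At 9.50 m, distance alone gives 2230 × (2.48/9.50)² = 2230 × 0.06815 = 152.0 μSv/h.
Further attenuation needed: 152.0/3.90 = 38.97.
n = log₂(38.97) = 5.284 half-value layers.
Thickness = 5.284 × 1.54 cm = 8.137 cm.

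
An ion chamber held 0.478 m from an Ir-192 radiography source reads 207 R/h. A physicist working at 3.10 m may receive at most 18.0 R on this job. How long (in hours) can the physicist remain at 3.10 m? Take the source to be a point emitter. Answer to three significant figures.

Applying the 1/r² law, rate at 3.10 m:
207 × (0.478/3.10)² = 207 × 0.02378 = 4.922 R/h.
Stay time = 18.0 R ÷ 4.922 R/h = 3.657 h.

3.66 h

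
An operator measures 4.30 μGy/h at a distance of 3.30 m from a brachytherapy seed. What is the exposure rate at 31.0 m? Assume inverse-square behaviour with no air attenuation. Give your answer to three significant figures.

Using I₁d₁² = I₂d₂², the rate at 31.0 m is
4.30 × (3.30/31.0)² = 4.30 × 0.01133 = 0.04872 μGy/h.

0.0487 μGy/h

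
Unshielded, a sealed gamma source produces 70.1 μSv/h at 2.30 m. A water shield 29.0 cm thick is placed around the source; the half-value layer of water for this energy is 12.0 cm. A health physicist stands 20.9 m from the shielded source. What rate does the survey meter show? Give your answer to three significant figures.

Distance alone: 70.1 × (2.30/20.9)² = 70.1 × 0.01211 = 0.8489 μSv/h.
Shield: 29.0/12.0 = 2.417 half-value layers → attenuation 2^(−2.417) = 0.1872.
Combined: 0.8489 × 0.1872 = 0.1589 μSv/h.

0.159 μSv/h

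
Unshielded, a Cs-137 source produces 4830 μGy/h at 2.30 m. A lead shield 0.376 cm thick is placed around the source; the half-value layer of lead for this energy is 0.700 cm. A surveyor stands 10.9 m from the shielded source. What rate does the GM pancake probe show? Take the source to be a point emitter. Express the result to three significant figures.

Distance alone: (2.30/10.9)² = 0.04452, so 4830 × 0.04452 = 215.0 μGy/h.
Shield: 0.376/0.700 = 0.5371 half-value layers → attenuation 2^(−0.5371) = 0.6892.
Combined: 215.0 × 0.6892 = 148.2 μGy/h.

148 μGy/h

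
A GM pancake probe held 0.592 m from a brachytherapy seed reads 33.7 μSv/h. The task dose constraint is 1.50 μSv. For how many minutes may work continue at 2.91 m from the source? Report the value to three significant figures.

64.5 min

Since intensity falls as 1/r², rate at 2.91 m:
33.7 × (0.592/2.91)² = 33.7 × 0.04139 = 1.395 μSv/h.
Stay time = 1.50 μSv ÷ 1.395 μSv/h = 1.075 h = 64.50 min.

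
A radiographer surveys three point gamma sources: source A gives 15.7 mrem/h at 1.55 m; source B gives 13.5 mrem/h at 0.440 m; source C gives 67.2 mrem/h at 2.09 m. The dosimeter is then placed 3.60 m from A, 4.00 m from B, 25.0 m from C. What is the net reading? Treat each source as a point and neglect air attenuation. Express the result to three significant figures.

3.54 mrem/h

By superposition, sum each source's inverse-square contribution:
A: 15.7 × (1.55/3.60)² = 2.910 mrem/h
B: 13.5 × (0.440/4.00)² = 0.1633 mrem/h
C: 67.2 × (2.09/25.0)² = 0.4697 mrem/h
Total = 2.910 + 0.1633 + 0.4697 = 3.543 mrem/h.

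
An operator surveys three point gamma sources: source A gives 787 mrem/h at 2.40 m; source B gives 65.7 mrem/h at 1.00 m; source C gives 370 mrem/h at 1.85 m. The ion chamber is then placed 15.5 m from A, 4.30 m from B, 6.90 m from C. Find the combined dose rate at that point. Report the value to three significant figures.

49.0 mrem/h

Each source contributes Iᵢ·(dᵢ/rᵢ)²; contributions add.
A: 787 × (2.40/15.5)² = 18.87 mrem/h
B: 65.7 × (1.00/4.30)² = 3.553 mrem/h
C: 370 × (1.85/6.90)² = 26.60 mrem/h
Total = 18.87 + 3.553 + 26.60 = 49.02 mrem/h.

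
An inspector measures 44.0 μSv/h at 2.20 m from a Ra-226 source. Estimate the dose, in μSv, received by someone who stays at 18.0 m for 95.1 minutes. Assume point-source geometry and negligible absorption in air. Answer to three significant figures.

1.04 μSv

Using I₁d₁² = I₂d₂², rate at 18.0 m:
(2.20/18.0)² = 0.01494, so 44.0 × 0.01494 = 0.6574 μSv/h.
Dose = rate × time = 0.6574 μSv/h × 1.585 h = 1.042 μSv.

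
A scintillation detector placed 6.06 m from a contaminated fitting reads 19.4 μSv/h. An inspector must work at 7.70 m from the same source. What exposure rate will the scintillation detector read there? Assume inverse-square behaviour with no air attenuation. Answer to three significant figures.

Applying the 1/r² law, scaling from 6.06 m to 7.70 m:
(6.06/7.70)² = 0.6194, so 19.4 × 0.6194 = 12.02 μSv/h.

12.0 μSv/h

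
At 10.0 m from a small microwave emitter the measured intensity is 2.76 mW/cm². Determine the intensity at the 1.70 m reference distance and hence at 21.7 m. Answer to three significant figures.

95.5 mW/cm²; 0.586 mW/cm²

Applying the 1/r² law,
At 1.70 m: (10.0/1.70)² = 34.60, so 2.76 × 34.60 = 95.50 mW/cm²
At 21.7 m: (1.70/21.7)² = 0.006137, so 95.50 × 0.006137 = 0.5861 mW/cm².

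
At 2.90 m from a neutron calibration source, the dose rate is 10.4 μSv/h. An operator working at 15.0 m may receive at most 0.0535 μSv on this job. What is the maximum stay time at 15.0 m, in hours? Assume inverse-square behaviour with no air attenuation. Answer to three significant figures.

Since intensity falls as 1/r², rate at 15.0 m:
(2.90/15.0)² = 0.03738, so 10.4 × 0.03738 = 0.3888 μSv/h.
Stay time = 0.0535 μSv ÷ 0.3888 μSv/h = 0.1376 h.

0.138 h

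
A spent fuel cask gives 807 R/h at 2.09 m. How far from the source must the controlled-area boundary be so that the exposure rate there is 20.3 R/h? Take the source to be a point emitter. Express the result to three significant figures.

13.2 m

Intensity scales as (d₁/d₂)², so d₂ = d₁·√(I₁/I₂).
I₁/I₂ = 807/20.3 = 39.75, so d₂ = 2.09 × √39.75 = 13.18 m.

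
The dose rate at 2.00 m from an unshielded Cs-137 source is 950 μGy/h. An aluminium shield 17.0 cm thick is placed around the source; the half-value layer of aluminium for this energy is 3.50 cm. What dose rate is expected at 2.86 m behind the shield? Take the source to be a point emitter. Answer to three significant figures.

Distance alone: (2.00/2.86)² = 0.4890, so 950 × 0.4890 = 464.6 μGy/h.
Shield: 17.0/3.50 = 4.857 half-value layers → attenuation 2^(−4.857) = 0.03451.
Combined: 464.6 × 0.03451 = 16.03 μGy/h.

16.0 μGy/h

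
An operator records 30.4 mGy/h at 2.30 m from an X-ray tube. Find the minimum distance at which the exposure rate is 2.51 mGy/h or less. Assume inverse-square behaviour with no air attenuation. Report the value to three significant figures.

Intensity scales as (d₁/d₂)², so d₂ = d₁·√(I₁/I₂).
I₁/I₂ = 30.4/2.51 = 12.11, so d₂ = 2.30 × √12.11 = 8.004 m.

8.00 m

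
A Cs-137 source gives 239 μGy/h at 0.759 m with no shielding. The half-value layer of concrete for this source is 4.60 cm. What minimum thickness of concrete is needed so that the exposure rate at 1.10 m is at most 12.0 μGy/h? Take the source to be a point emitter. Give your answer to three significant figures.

At 1.10 m, distance alone gives 239 × (0.759/1.10)² = 239 × 0.4761 = 113.8 μGy/h.
Further attenuation needed: 113.8/12.0 = 9.483.
n = log₂(9.483) = 3.245 half-value layers.
Thickness = 3.245 × 4.60 cm = 14.93 cm.

14.9 cm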